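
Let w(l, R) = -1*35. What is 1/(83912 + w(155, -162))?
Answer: 1/83877 ≈ 1.1922e-5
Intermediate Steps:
w(l, R) = -35
1/(83912 + w(155, -162)) = 1/(83912 - 35) = 1/83877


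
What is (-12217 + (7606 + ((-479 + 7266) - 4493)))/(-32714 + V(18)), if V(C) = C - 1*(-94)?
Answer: 2317/32602 ≈ 0.071069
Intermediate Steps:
V(C) = 94 + C (V(C) = C + 94 = 94 + C)
(-12217 + (7606 + ((-479 + 7266) - 4493)))/(-32714 + V(18)) = (-12217 + (7606 + ((-479 + 7266) - 4493)))/(-32714 + (94 + 18)) = (-12217 + (7606 + (6787 - 4493)))/(-32714 + 112) = (-12217 + (7606 + 2294))/(-32602) = (-12217 + 9900)*(-1/32602) = -2317*(-1/32602) = 2317/32602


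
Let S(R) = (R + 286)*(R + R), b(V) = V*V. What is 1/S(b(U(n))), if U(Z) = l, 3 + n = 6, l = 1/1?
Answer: 1/574 ≈ 0.0017422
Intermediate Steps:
l = 1
n = 3 (n = -3 + 6 = 3)
U(Z) = 1
b(V) = V**2
S(R) = 2*R*(286 + R) (S(R) = (286 + R)*(2*R) = 2*R*(286 + R))
1/S(b(U(n))) = 1/(2*1**2*(286 + 1**2)) = 1/(2*1*(286 + 1)) = 1/(2*1*287) = 1/574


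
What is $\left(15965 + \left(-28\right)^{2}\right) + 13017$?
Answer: $29766$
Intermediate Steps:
$\left(15965 + \left(-28\right)^{2}\right) + 13017 = \left(15965 + 784\right) + 13017 = 16749 + 13017 = 29766$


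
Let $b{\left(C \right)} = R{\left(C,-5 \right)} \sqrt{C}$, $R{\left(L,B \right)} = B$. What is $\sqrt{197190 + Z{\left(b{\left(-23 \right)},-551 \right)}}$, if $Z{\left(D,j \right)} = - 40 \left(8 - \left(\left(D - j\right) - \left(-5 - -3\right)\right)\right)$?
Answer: $\sqrt{218990 - 200 i \sqrt{23}} \approx 467.96 - 1.025 i$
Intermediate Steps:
$b{\left(C \right)} = - 5 \sqrt{C}$
$Z{\left(D,j \right)} = -240 - 40 j + 40 D$ ($Z{\left(D,j \right)} = - 40 \left(8 - \left(\left(D - j\right) - \left(-5 + 3\right)\right)\right) = - 40 \left(8 - \left(\left(D - j\right) - -2\right)\right) = - 40 \left(8 - \left(\left(D - j\right) + 2\right)\right) = - 40 \left(8 - \left(2 + D - j\right)\right) = - 40 \left(6 + j - D\right) = -240 - 40 j + 40 D$)
$\sqrt{197190 + Z{\left(b{\left(-23 \right)},-551 \right)}} = \sqrt{197190 - \left(-21800 - - 200 \sqrt{-23}\right)} = \sqrt{197190 + \left(-240 + 22040 + 40 \left(- 5 i \sqrt{23}\right)\right)} = \sqrt{197190 - \left(-21800 + 200 i \sqrt{23}\right)} = \sqrt{197190 + \left(21800 - 200 i \sqrt{23}\right)} = \sqrt{218990 - 200 i \sqrt{23}}$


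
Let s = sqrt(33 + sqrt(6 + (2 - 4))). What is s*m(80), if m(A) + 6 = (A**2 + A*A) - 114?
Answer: 12680*sqrt(35) ≈ 75016.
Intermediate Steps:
m(A) = -120 + 2*A**2 (m(A) = -6 + ((A**2 + A*A) - 114) = -6 + ((A**2 + A**2) - 114) = -6 + (2*A**2 - 114) = -6 + (-114 + 2*A**2) = -120 + 2*A**2)
s = sqrt(35) (s = sqrt(33 + sqrt(6 - 2)) = sqrt(33 + sqrt(4)) = sqrt(33 + 2) = sqrt(35) ≈ 5.9161)
s*m(80) = sqrt(35)*(-120 + 2*80**2) = sqrt(35)*(-120 + 2*6400) = sqrt(35)*(-120 + 12800) = sqrt(35)*12680 = 12680*sqrt(35)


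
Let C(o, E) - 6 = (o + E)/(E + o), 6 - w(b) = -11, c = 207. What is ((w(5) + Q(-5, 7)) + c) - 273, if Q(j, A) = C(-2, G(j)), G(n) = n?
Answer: -42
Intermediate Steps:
w(b) = 17 (w(b) = 6 - 1*(-11) = 6 + 11 = 17)
C(o, E) = 7 (C(o, E) = 6 + (o + E)/(E + o) = 6 + (E + o)/(E + o) = 6 + 1 = 7)
Q(j, A) = 7
((w(5) + Q(-5, 7)) + c) - 273 = ((17 + 7) + 207) - 273 = (24 + 207) - 273 = 231 - 273 = -42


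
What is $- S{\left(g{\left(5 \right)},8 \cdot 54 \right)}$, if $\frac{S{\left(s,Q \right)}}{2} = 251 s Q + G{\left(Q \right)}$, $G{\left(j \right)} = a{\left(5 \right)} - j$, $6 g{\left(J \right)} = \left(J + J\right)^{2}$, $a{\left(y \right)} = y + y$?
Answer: $-3613556$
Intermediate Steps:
$a{\left(y \right)} = 2 y$
$g{\left(J \right)} = \frac{2 J^{2}}{3}$ ($g{\left(J \right)} = \frac{\left(J + J\right)^{2}}{6} = \frac{\left(2 J\right)^{2}}{6} = \frac{4 J^{2}}{6} = \frac{2 J^{2}}{3}$)
$G{\left(j \right)} = 10 - j$ ($G{\left(j \right)} = 2 \cdot 5 - j = 10 - j$)
$S{\left(s,Q \right)} = 20 - 2 Q + 502 Q s$ ($S{\left(s,Q \right)} = 2 \left(251 s Q - \left(-10 + Q\right)\right) = 2 \left(251 Q s - \left(-10 + Q\right)\right) = 2 \left(10 - Q + 251 Q s\right) = 20 - 2 Q + 502 Q s$)
$- S{\left(g{\left(5 \right)},8 \cdot 54 \right)} = - (20 - 2 \cdot 8 \cdot 54 + 502 \cdot 8 \cdot 54 \frac{2 \cdot 5^{2}}{3}) = - (20 - 864 + 502 \cdot 432 \cdot \frac{2}{3} \cdot 25) = - (20 - 864 + 502 \cdot 432 \cdot \frac{50}{3}) = - (20 - 864 + 3614400) = \left(-1\right) 3613556 = -3613556$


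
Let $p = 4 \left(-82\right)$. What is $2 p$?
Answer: $-656$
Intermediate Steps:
$p = -328$
$2 p = 2 \left(-328\right) = -656$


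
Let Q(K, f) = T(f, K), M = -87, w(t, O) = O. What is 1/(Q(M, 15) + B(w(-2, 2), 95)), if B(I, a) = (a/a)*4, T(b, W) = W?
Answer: -1/83 ≈ -0.012048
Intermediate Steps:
Q(K, f) = K
B(I, a) = 4 (B(I, a) = 1*4 = 4)
1/(Q(M, 15) + B(w(-2, 2), 95)) = 1/(-87 + 4) = 1/(-83) = -1/83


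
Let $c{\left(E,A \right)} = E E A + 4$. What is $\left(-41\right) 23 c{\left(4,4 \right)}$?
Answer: $-64124$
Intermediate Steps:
$c{\left(E,A \right)} = 4 + A E^{2}$ ($c{\left(E,A \right)} = E^{2} A + 4 = A E^{2} + 4 = 4 + A E^{2}$)
$\left(-41\right) 23 c{\left(4,4 \right)} = \left(-41\right) 23 \left(4 + 4 \cdot 4^{2}\right) = - 943 \left(4 + 4 \cdot 16\right) = - 943 \left(4 + 64\right) = \left(-943\right) 68 = -64124$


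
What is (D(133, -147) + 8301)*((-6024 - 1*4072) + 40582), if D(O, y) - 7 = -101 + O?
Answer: 254253240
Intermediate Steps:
D(O, y) = -94 + O (D(O, y) = 7 + (-101 + O) = -94 + O)
(D(133, -147) + 8301)*((-6024 - 1*4072) + 40582) = ((-94 + 133) + 8301)*((-6024 - 1*4072) + 40582) = (39 + 8301)*((-6024 - 4072) + 40582) = 8340*(-10096 + 40582) = 8340*30486 = 254253240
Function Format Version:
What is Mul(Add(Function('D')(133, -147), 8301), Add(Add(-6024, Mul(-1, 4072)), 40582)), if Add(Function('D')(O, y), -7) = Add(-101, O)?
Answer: 254253240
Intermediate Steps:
Function('D')(O, y) = Add(-94, O) (Function('D')(O, y) = Add(7, Add(-101, O)) = Add(-94, O))
Mul(Add(Function('D')(133, -147), 8301), Add(Add(-6024, Mul(-1, 4072)), 40582)) = Mul(Add(Add(-94, 133), 8301), Add(Add(-6024, Mul(-1, 4072)), 40582)) = Mul(Add(39, 8301), Add(Add(-6024, -4072), 40582)) = Mul(8340, Add(-10096, 40582)) = Mul(8340, 30486) = 254253240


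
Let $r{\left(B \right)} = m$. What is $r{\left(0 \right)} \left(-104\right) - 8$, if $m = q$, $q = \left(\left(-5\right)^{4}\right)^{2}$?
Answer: $-40625008$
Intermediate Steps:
$q = 390625$ ($q = 625^{2} = 390625$)
$m = 390625$
$r{\left(B \right)} = 390625$
$r{\left(0 \right)} \left(-104\right) - 8 = 390625 \left(-104\right) - 8 = -40625000 - 8 = -40625008$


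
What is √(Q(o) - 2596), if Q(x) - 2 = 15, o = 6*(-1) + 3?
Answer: I*√2579 ≈ 50.784*I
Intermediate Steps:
o = -3 (o = -6 + 3 = -3)
Q(x) = 17 (Q(x) = 2 + 15 = 17)
√(Q(o) - 2596) = √(17 - 2596) = √(-2579) = I*√2579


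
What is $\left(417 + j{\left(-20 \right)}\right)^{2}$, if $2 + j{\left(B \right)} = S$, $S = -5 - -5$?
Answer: $172225$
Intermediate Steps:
$S = 0$ ($S = -5 + 5 = 0$)
$j{\left(B \right)} = -2$ ($j{\left(B \right)} = -2 + 0 = -2$)
$\left(417 + j{\left(-20 \right)}\right)^{2} = \left(417 - 2\right)^{2} = 415^{2} = 172225$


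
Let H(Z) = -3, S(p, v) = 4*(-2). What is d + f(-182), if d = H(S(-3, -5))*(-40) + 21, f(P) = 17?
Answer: 158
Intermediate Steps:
S(p, v) = -8
d = 141 (d = -3*(-40) + 21 = 120 + 21 = 141)
d + f(-182) = 141 + 17 = 158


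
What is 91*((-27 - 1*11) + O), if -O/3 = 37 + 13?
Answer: -17108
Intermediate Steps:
O = -150 (O = -3*(37 + 13) = -3*50 = -150)
91*((-27 - 1*11) + O) = 91*((-27 - 1*11) - 150) = 91*((-27 - 11) - 150) = 91*(-38 - 150) = 91*(-188) = -17108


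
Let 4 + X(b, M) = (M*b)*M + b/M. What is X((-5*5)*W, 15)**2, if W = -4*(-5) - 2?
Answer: 10258448656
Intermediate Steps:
W = 18 (W = 20 - 2 = 18)
X(b, M) = -4 + b/M + b*M**2 (X(b, M) = -4 + ((M*b)*M + b/M) = -4 + (b*M**2 + b/M) = -4 + (b/M + b*M**2) = -4 + b/M + b*M**2)
X((-5*5)*W, 15)**2 = (-4 + (-5*5*18)/15 + (-5*5*18)*15**2)**2 = (-4 - 25*18*(1/15) - 25*18*225)**2 = (-4 - 450*1/15 - 450*225)**2 = (-4 - 30 - 101250)**2 = (-101284)**2 = 10258448656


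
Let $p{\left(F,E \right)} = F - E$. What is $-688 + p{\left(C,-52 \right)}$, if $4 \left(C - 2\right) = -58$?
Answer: $- \frac{1297}{2} \approx -648.5$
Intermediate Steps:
$C = - \frac{25}{2}$ ($C = 2 + \frac{1}{4} \left(-58\right) = 2 - \frac{29}{2} = - \frac{25}{2} \approx -12.5$)
$-688 + p{\left(C,-52 \right)} = -688 - - \frac{79}{2} = -688 + \left(- \frac{25}{2} + 52\right) = -688 + \frac{79}{2} = - \frac{1297}{2}$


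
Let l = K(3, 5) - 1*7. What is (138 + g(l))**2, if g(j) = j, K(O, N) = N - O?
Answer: 17689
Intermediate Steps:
l = -5 (l = (5 - 1*3) - 1*7 = (5 - 3) - 7 = 2 - 7 = -5)
(138 + g(l))**2 = (138 - 5)**2 = 133**2 = 17689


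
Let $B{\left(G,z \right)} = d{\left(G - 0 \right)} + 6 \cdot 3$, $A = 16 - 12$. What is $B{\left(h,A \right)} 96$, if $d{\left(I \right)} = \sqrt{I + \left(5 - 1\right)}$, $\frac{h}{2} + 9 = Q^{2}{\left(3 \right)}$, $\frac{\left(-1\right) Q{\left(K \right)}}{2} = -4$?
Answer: $1728 + 96 \sqrt{114} \approx 2753.0$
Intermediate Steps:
$Q{\left(K \right)} = 8$ ($Q{\left(K \right)} = \left(-2\right) \left(-4\right) = 8$)
$A = 4$ ($A = 16 - 12 = 4$)
$h = 110$ ($h = -18 + 2 \cdot 8^{2} = -18 + 2 \cdot 64 = -18 + 128 = 110$)
$d{\left(I \right)} = \sqrt{4 + I}$ ($d{\left(I \right)} = \sqrt{I + 4} = \sqrt{4 + I}$)
$B{\left(G,z \right)} = 18 + \sqrt{4 + G}$ ($B{\left(G,z \right)} = \sqrt{4 + \left(G - 0\right)} + 6 \cdot 3 = \sqrt{4 + \left(G + 0\right)} + 18 = \sqrt{4 + G} + 18 = 18 + \sqrt{4 + G}$)
$B{\left(h,A \right)} 96 = \left(18 + \sqrt{4 + 110}\right) 96 = \left(18 + \sqrt{114}\right) 96 = 1728 + 96 \sqrt{114}$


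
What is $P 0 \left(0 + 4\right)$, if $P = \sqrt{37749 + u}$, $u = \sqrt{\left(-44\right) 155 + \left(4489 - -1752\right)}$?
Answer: $0$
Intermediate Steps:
$u = i \sqrt{579}$ ($u = \sqrt{-6820 + \left(4489 + 1752\right)} = \sqrt{-6820 + 6241} = \sqrt{-579} = i \sqrt{579} \approx 24.062 i$)
$P = \sqrt{37749 + i \sqrt{579}} \approx 194.29 + 0.0619 i$
$P 0 \left(0 + 4\right) = \sqrt{37749 + i \sqrt{579}} \cdot 0 \left(0 + 4\right) = \sqrt{37749 + i \sqrt{579}} \cdot 0 \cdot 4 = \sqrt{37749 + i \sqrt{579}} \cdot 0 = 0$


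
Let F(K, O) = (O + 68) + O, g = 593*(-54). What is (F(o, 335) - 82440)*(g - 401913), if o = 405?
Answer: 35453357370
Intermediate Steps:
g = -32022
F(K, O) = 68 + 2*O (F(K, O) = (68 + O) + O = 68 + 2*O)
(F(o, 335) - 82440)*(g - 401913) = ((68 + 2*335) - 82440)*(-32022 - 401913) = ((68 + 670) - 82440)*(-433935) = (738 - 82440)*(-433935) = -81702*(-433935) = 35453357370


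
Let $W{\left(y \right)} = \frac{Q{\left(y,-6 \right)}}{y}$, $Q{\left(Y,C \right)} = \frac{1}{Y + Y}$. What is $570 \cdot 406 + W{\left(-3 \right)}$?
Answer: $\frac{4165561}{18} \approx 2.3142 \cdot 10^{5}$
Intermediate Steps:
$Q{\left(Y,C \right)} = \frac{1}{2 Y}$
$W{\left(y \right)} = \frac{1}{2 y^{2}}$ ($W{\left(y \right)} = \frac{\frac{1}{2} \frac{1}{y}}{y} = \frac{1}{2 y^{2}}$)
$570 \cdot 406 + W{\left(-3 \right)} = 570 \cdot 406 + \frac{1}{2 \cdot 9} = 231420 + \frac{1}{2} \cdot \frac{1}{9} = 231420 + \frac{1}{18} = \frac{4165561}{18}$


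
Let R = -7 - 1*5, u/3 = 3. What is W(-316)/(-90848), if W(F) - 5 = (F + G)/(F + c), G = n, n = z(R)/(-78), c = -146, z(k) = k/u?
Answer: -38405/613837224 ≈ -6.2565e-5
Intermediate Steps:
u = 9 (u = 3*3 = 9)
R = -12 (R = -7 - 5 = -12)
z(k) = k/9
n = 2/117 (n = ((1/9)*(-12))/(-78) = -4/3*(-1/78) = 2/117 ≈ 0.017094)
G = 2/117 ≈ 0.017094
W(F) = 5 + (2/117 + F)/(-146 + F) (W(F) = 5 + (F + 2/117)/(F - 146) = 5 + (2/117 + F)/(-146 + F))
W(-316)/(-90848) = (2*(-42704 + 351*(-316))/(117*(-146 - 316)))/(-90848) = ((2/117)*(-42704 - 110916)/(-462))*(-1/90848) = ((2/117)*(-1/462)*(-153620))*(-1/90848) = (153620/27027)*(-1/90848) = -38405/613837224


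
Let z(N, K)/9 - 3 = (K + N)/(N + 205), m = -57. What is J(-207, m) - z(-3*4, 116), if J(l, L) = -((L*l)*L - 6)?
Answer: 129795810/193 ≈ 6.7252e+5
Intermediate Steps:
J(l, L) = 6 - l*L² (J(l, L) = -(l*L² - 6) = -(-6 + l*L²) = 6 - l*L²)
z(N, K) = 27 + 9*(K + N)/(205 + N) (z(N, K) = 27 + 9*((K + N)/(N + 205)) = 27 + 9*((K + N)/(205 + N)) = 27 + 9*(K + N)/(205 + N))
J(-207, m) - z(-3*4, 116) = (6 - 1*(-207)*(-57)²) - 9*(615 + 116 + 4*(-3*4))/(205 - 3*4) = (6 - 1*(-207)*3249) - 9*(615 + 116 + 4*(-12))/(205 - 12) = (6 + 672543) - 9*(615 + 116 - 48)/193 = 672549 - 9*683/193 = 672549 - 1*6147/193 = 672549 - 6147/193 = 129795810/193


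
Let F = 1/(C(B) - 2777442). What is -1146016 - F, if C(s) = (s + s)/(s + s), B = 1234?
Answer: -3182991825055/2777441 ≈ -1.1460e+6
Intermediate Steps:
C(s) = 1 (C(s) = (2*s)/((2*s)) = (2*s)*(1/(2*s)) = 1)
F = -1/2777441 (F = 1/(1 - 2777442) = 1/(-2777441) = -1/2777441 ≈ -3.6004e-7)
-1146016 - F = -1146016 - 1*(-1/2777441) = -1146016 + 1/2777441 = -3182991825055/2777441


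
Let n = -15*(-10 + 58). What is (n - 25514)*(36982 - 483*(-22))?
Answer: -1248948272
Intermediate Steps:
n = -720 (n = -15*48 = -720)
(n - 25514)*(36982 - 483*(-22)) = (-720 - 25514)*(36982 - 483*(-22)) = -26234*(36982 + 10626) = -26234*47608 = -1248948272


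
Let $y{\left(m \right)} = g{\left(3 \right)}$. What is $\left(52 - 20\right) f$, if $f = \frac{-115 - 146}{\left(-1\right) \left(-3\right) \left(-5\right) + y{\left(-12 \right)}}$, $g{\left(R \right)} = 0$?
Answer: $\frac{2784}{5} \approx 556.8$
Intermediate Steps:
$y{\left(m \right)} = 0$
$f = \frac{87}{5}$ ($f = \frac{-115 - 146}{\left(-1\right) \left(-3\right) \left(-5\right) + 0} = - \frac{261}{3 \left(-5\right) + 0} = - \frac{261}{-15 + 0} = - \frac{261}{-15} = \left(-261\right) \left(- \frac{1}{15}\right) = \frac{87}{5} \approx 17.4$)
$\left(52 - 20\right) f = \left(52 - 20\right) \frac{87}{5} = 32 \cdot \frac{87}{5} = \frac{2784}{5}$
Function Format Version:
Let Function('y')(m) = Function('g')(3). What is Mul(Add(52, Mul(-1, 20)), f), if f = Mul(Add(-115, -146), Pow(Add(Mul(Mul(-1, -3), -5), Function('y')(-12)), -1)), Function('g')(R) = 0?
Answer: Rational(2784, 5) ≈ 556.80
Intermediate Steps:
Function('y')(m) = 0
f = Rational(87, 5) (f = Mul(Add(-115, -146), Pow(Add(Mul(Mul(-1, -3), -5), 0), -1)) = Mul(-261, Pow(Add(Mul(3, -5), 0), -1)) = Mul(-261, Pow(Add(-15, 0), -1)) = Mul(-261, Pow(-15, -1)) = Mul(-261, Rational(-1, 15)) = Rational(87, 5) ≈ 17.400)
Mul(Add(52, Mul(-1, 20)), f) = Mul(Add(52, Mul(-1, 20)), Rational(87, 5)) = Mul(Add(52, -20), Rational(87, 5)) = Mul(32, Rational(87, 5)) = Rational(2784, 5)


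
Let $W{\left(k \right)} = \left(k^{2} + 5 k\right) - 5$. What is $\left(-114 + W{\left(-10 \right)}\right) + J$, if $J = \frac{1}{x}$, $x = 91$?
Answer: $- \frac{6278}{91} \approx -68.989$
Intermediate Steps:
$W{\left(k \right)} = -5 + k^{2} + 5 k$
$J = \frac{1}{91} \approx 0.010989$
$\left(-114 + W{\left(-10 \right)}\right) + J = \left(-114 + \left(-5 + \left(-10\right)^{2} + 5 \left(-10\right)\right)\right) + \frac{1}{91} = \left(-114 - -45\right) + \frac{1}{91} = \left(-114 + 45\right) + \frac{1}{91} = -69 + \frac{1}{91} = - \frac{6278}{91}$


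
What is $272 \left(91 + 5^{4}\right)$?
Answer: $194752$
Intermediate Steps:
$272 \left(91 + 5^{4}\right) = 272 \left(91 + 625\right) = 272 \cdot 716 = 194752$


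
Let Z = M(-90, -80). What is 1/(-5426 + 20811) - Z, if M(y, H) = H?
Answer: 1230801/15385 ≈ 80.000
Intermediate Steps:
Z = -80
1/(-5426 + 20811) - Z = 1/(-5426 + 20811) - 1*(-80) = 1/15385 + 80 = 1230801/15385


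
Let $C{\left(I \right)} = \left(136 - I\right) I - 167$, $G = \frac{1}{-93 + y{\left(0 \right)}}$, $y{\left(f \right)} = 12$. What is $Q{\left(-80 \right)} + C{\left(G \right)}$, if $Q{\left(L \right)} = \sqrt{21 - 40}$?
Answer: $- \frac{1106704}{6561} + i \sqrt{19} \approx -168.68 + 4.3589 i$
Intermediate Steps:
$Q{\left(L \right)} = i \sqrt{19}$ ($Q{\left(L \right)} = \sqrt{-19} = i \sqrt{19}$)
$G = - \frac{1}{81}$ ($G = \frac{1}{-93 + 12} = \frac{1}{-81} = - \frac{1}{81} \approx -0.012346$)
$C{\left(I \right)} = -167 + I \left(136 - I\right)$ ($C{\left(I \right)} = I \left(136 - I\right) - 167 = -167 + I \left(136 - I\right)$)
$Q{\left(-80 \right)} + C{\left(G \right)} = i \sqrt{19} - \frac{1106704}{6561} = - \frac{1106704}{6561} + i \sqrt{19}$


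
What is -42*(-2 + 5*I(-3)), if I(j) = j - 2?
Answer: 1134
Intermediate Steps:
I(j) = -2 + j
-42*(-2 + 5*I(-3)) = -42*(-2 + 5*(-2 - 3)) = -42*(-2 + 5*(-5)) = -42*(-2 - 25) = -42*(-27) = 1134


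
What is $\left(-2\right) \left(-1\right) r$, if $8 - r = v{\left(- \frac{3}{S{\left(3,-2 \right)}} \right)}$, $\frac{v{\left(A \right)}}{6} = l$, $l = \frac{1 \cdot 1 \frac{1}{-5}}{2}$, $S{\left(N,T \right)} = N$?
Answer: $\frac{86}{5} \approx 17.2$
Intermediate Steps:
$l = - \frac{1}{10}$ ($l = 1 \left(- \frac{1}{5}\right) \frac{1}{2} = \left(- \frac{1}{5}\right) \frac{1}{2} = - \frac{1}{10} \approx -0.1$)
$v{\left(A \right)} = - \frac{3}{5}$ ($v{\left(A \right)} = 6 \left(- \frac{1}{10}\right) = - \frac{3}{5}$)
$r = \frac{43}{5}$ ($r = 8 - - \frac{3}{5} = 8 + \frac{3}{5} = \frac{43}{5} \approx 8.6$)
$\left(-2\right) \left(-1\right) r = \left(-2\right) \left(-1\right) \frac{43}{5} = 2 \cdot \frac{43}{5} = \frac{86}{5}$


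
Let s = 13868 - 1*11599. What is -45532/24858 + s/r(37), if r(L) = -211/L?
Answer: -1048255463/2622519 ≈ -399.71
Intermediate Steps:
s = 2269 (s = 13868 - 11599 = 2269)
-45532/24858 + s/r(37) = -45532/24858 + 2269/((-211/37)) = -45532*1/24858 + 2269/((-211*1/37)) = -22766/12429 + 2269/(-211/37) = -22766/12429 + 2269*(-37/211) = -22766/12429 - 83953/211 = -1048255463/2622519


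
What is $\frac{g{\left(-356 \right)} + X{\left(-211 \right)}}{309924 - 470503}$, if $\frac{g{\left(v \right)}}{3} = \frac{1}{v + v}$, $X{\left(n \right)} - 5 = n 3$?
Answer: $\frac{447139}{114332248} \approx 0.0039109$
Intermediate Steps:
$X{\left(n \right)} = 5 + 3 n$ ($X{\left(n \right)} = 5 + n 3 = 5 + 3 n$)
$g{\left(v \right)} = \frac{3}{2 v}$ ($g{\left(v \right)} = \frac{3}{v + v} = \frac{3}{2 v}$)
$\frac{g{\left(-356 \right)} + X{\left(-211 \right)}}{309924 - 470503} = \frac{\frac{3}{2 \left(-356\right)} + \left(5 + 3 \left(-211\right)\right)}{309924 - 470503} = \frac{\frac{3}{2} \left(- \frac{1}{356}\right) + \left(5 - 633\right)}{-160579} = \left(- \frac{3}{712} - 628\right) \left(- \frac{1}{160579}\right) = \left(- \frac{447139}{712}\right) \left(- \frac{1}{160579}\right) = \frac{447139}{114332248}$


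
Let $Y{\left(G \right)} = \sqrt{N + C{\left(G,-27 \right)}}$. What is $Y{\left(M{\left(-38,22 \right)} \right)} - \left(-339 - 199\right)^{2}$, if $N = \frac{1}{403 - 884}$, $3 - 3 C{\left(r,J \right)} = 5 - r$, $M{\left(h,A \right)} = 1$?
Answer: $-289444 + \frac{22 i \sqrt{1443}}{1443} \approx -2.8944 \cdot 10^{5} + 0.57915 i$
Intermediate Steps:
$C{\left(r,J \right)} = - \frac{2}{3} + \frac{r}{3}$ ($C{\left(r,J \right)} = 1 - \frac{5 - r}{3} = 1 + \left(- \frac{5}{3} + \frac{r}{3}\right) = - \frac{2}{3} + \frac{r}{3}$)
$N = - \frac{1}{481}$ ($N = \frac{1}{-481} = - \frac{1}{481} \approx -0.002079$)
$Y{\left(G \right)} = \sqrt{- \frac{965}{1443} + \frac{G}{3}}$ ($Y{\left(G \right)} = \sqrt{- \frac{1}{481} + \left(- \frac{2}{3} + \frac{G}{3}\right)} = \sqrt{- \frac{965}{1443} + \frac{G}{3}}$)
$Y{\left(M{\left(-38,22 \right)} \right)} - \left(-339 - 199\right)^{2} = \frac{\sqrt{-1392495 + 694083 \cdot 1}}{1443} - \left(-339 - 199\right)^{2} = \frac{\sqrt{-1392495 + 694083}}{1443} - \left(-538\right)^{2} = \frac{\sqrt{-698412}}{1443} - 289444 = \frac{22 i \sqrt{1443}}{1443} - 289444 = -289444 + \frac{22 i \sqrt{1443}}{1443}$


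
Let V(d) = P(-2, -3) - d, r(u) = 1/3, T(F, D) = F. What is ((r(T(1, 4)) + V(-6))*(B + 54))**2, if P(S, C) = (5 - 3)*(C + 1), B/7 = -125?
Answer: 33028009/9 ≈ 3.6698e+6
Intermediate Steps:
B = -875 (B = 7*(-125) = -875)
P(S, C) = 2 + 2*C (P(S, C) = 2*(1 + C) = 2 + 2*C)
r(u) = 1/3
V(d) = -4 - d (V(d) = (2 + 2*(-3)) - d = (2 - 6) - d = -4 - d)
((r(T(1, 4)) + V(-6))*(B + 54))**2 = ((1/3 + (-4 - 1*(-6)))*(-875 + 54))**2 = ((1/3 + (-4 + 6))*(-821))**2 = ((1/3 + 2)*(-821))**2 = ((7/3)*(-821))**2 = (-5747/3)**2 = 33028009/9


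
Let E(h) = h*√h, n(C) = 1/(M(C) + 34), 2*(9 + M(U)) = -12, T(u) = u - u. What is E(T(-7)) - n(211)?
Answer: -1/19 ≈ -0.052632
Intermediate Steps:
T(u) = 0
M(U) = -15 (M(U) = -9 + (½)*(-12) = -9 - 6 = -15)
n(C) = 1/19 (n(C) = 1/(-15 + 34) = 1/19)
E(h) = h^(3/2)
E(T(-7)) - n(211) = 0^(3/2) - 1*1/19 = 0 - 1/19 = -1/19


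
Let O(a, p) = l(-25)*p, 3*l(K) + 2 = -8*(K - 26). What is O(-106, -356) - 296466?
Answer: -1033934/3 ≈ -3.4464e+5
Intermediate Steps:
l(K) = 206/3 - 8*K/3 (l(K) = -2/3 + (-8*(K - 26))/3 = -2/3 + (-8*(-26 + K))/3 = -2/3 + (208 - 8*K)/3 = -2/3 + (208/3 - 8*K/3) = 206/3 - 8*K/3)
O(a, p) = 406*p/3 (O(a, p) = (206/3 - 8/3*(-25))*p = (206/3 + 200/3)*p = 406*p/3)
O(-106, -356) - 296466 = (406/3)*(-356) - 296466 = -144536/3 - 296466 = -1033934/3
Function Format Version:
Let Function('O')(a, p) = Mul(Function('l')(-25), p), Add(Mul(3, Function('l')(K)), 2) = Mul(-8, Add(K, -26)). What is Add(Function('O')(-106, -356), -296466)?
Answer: Rational(-1033934, 3) ≈ -3.4464e+5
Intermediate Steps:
Function('l')(K) = Add(Rational(206, 3), Mul(Rational(-8, 3), K)) (Function('l')(K) = Add(Rational(-2, 3), Mul(Rational(1, 3), Mul(-8, Add(K, -26)))) = Add(Rational(-2, 3), Mul(Rational(1, 3), Mul(-8, Add(-26, K)))) = Add(Rational(-2, 3), Mul(Rational(1, 3), Add(208, Mul(-8, K)))) = Add(Rational(-2, 3), Add(Rational(208, 3), Mul(Rational(-8, 3), K))) = Add(Rational(206, 3), Mul(Rational(-8, 3), K)))
Function('O')(a, p) = Mul(Rational(406, 3), p) (Function('O')(a, p) = Mul(Add(Rational(206, 3), Mul(Rational(-8, 3), -25)), p) = Mul(Add(Rational(206, 3), Rational(200, 3)), p) = Mul(Rational(406, 3), p))
Add(Function('O')(-106, -356), -296466) = Add(Mul(Rational(406, 3), -356), -296466) = Add(Rational(-144536, 3), -296466) = Rational(-1033934, 3)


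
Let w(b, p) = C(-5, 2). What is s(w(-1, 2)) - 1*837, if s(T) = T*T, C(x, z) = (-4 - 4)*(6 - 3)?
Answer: -261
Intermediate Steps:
C(x, z) = -24 (C(x, z) = -8*3 = -24)
w(b, p) = -24
s(T) = T**2
s(w(-1, 2)) - 1*837 = (-24)**2 - 1*837 = 576 - 837 = -261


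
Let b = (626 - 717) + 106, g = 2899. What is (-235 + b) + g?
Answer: 2679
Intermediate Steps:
b = 15 (b = -91 + 106 = 15)
(-235 + b) + g = (-235 + 15) + 2899 = -220 + 2899 = 2679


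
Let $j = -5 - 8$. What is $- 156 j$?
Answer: $2028$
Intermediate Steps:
$j = -13$ ($j = -5 - 8 = -13$)
$- 156 j = \left(-156\right) \left(-13\right) = 2028$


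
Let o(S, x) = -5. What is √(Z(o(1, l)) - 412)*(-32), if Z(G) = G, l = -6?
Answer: -32*I*√417 ≈ -653.46*I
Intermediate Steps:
√(Z(o(1, l)) - 412)*(-32) = √(-5 - 412)*(-32) = √(-417)*(-32) = (I*√417)*(-32) = -32*I*√417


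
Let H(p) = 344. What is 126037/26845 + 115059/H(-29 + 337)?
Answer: 3132115583/9234680 ≈ 339.17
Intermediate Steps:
126037/26845 + 115059/H(-29 + 337) = 126037/26845 + 115059/344 = 3132115583/9234680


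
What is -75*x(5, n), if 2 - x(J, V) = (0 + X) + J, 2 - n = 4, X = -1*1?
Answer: 150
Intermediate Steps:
X = -1
n = -2 (n = 2 - 1*4 = 2 - 4 = -2)
x(J, V) = 3 - J (x(J, V) = 2 - ((0 - 1) + J) = 2 - (-1 + J) = 2 + (1 - J) = 3 - J)
-75*x(5, n) = -75*(3 - 1*5) = -75*(3 - 5) = -75*(-2) = 150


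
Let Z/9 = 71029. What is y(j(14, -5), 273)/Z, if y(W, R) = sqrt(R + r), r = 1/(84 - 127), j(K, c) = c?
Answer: sqrt(504734)/27488223 ≈ 2.5845e-5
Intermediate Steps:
Z = 639261 (Z = 9*71029 = 639261)
r = -1/43 (r = 1/(-43) = -1/43 ≈ -0.023256)
y(W, R) = sqrt(-1/43 + R) (y(W, R) = sqrt(R - 1/43) = sqrt(-1/43 + R))
y(j(14, -5), 273)/Z = (sqrt(-43 + 1849*273)/43)/639261 = (sqrt(-43 + 504777)/43)*(1/639261) = (sqrt(504734)/43)*(1/639261) = sqrt(504734)/27488223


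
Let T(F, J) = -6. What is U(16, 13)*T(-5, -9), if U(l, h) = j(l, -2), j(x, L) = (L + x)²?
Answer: -1176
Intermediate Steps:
U(l, h) = (-2 + l)²
U(16, 13)*T(-5, -9) = (-2 + 16)²*(-6) = 14²*(-6) = 196*(-6) = -1176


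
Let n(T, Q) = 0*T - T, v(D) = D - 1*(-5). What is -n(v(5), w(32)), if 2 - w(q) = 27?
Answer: 10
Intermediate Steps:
w(q) = -25 (w(q) = 2 - 1*27 = 2 - 27 = -25)
v(D) = 5 + D (v(D) = D + 5 = 5 + D)
n(T, Q) = -T (n(T, Q) = 0 - T = -T)
-n(v(5), w(32)) = -(-1)*(5 + 5) = -(-1)*10 = -1*(-10) = 10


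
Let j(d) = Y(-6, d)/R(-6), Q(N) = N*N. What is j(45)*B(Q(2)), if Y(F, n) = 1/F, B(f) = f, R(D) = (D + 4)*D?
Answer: -1/18 ≈ -0.055556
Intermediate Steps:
Q(N) = N²
R(D) = D*(4 + D) (R(D) = (4 + D)*D = D*(4 + D))
j(d) = -1/72 (j(d) = 1/((-6)*((-6*(4 - 6)))) = -1/(6*((-6*(-2)))) = -⅙/12 = -⅙*1/12 = -1/72)
j(45)*B(Q(2)) = -1/72*2² = -1/72*4 = -1/18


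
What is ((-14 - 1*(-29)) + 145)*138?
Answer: 22080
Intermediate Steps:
((-14 - 1*(-29)) + 145)*138 = ((-14 + 29) + 145)*138 = (15 + 145)*138 = 160*138 = 22080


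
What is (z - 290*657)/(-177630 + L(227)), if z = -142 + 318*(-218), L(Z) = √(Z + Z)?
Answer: 23091544740/15776208223 + 129998*√454/15776208223 ≈ 1.4639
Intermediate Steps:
L(Z) = √2*√Z (L(Z) = √(2*Z) = √2*√Z)
z = -69466 (z = -142 - 69324 = -69466)
(z - 290*657)/(-177630 + L(227)) = (-69466 - 290*657)/(-177630 + √2*√227) = (-69466 - 190530)/(-177630 + √454) = -259996/(-177630 + √454)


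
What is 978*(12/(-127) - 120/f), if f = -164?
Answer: 3245004/5207 ≈ 623.20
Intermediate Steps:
978*(12/(-127) - 120/f) = 978*(12/(-127) - 120/(-164)) = 978*(12*(-1/127) - 120*(-1/164)) = 978*(-12/127 + 30/41) = 978*(3318/5207) = 3245004/5207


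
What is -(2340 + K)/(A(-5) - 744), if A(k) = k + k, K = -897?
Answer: 111/58 ≈ 1.9138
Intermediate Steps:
A(k) = 2*k
-(2340 + K)/(A(-5) - 744) = -(2340 - 897)/(2*(-5) - 744) = -1443/(-10 - 744) = -1443/(-754) = -1443*(-1)/754 = -1*(-111/58) = 111/58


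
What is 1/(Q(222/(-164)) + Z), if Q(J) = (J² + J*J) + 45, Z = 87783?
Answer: 3362/295290057 ≈ 1.1385e-5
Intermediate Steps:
Q(J) = 45 + 2*J² (Q(J) = (J² + J²) + 45 = 2*J² + 45 = 45 + 2*J²)
1/(Q(222/(-164)) + Z) = 1/((45 + 2*(222/(-164))²) + 87783) = 1/((45 + 2*(222*(-1/164))²) + 87783) = 1/((45 + 2*(-111/82)²) + 87783) = 1/((45 + 2*(12321/6724)) + 87783) = 1/((45 + 12321/3362) + 87783) = 1/(163611/3362 + 87783) = 1/(295290057/3362) = 3362/295290057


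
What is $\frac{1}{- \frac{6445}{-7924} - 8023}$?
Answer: $- \frac{7924}{63567807} \approx -0.00012465$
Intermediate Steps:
$\frac{1}{- \frac{6445}{-7924} - 8023} = \frac{1}{\left(-6445\right) \left(- \frac{1}{7924}\right) - 8023} = \frac{1}{\frac{6445}{7924} - 8023} = \frac{1}{- \frac{63567807}{7924}} = - \frac{7924}{63567807}$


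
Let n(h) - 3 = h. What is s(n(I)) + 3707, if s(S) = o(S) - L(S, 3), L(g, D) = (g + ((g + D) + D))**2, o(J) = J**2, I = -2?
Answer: 3644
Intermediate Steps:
n(h) = 3 + h
L(g, D) = (2*D + 2*g)**2 (L(g, D) = (g + ((D + g) + D))**2 = (g + (g + 2*D))**2 = (2*D + 2*g)**2)
s(S) = S**2 - 4*(3 + S)**2
s(n(I)) + 3707 = ((3 - 2)**2 - 4*(3 + (3 - 2))**2) + 3707 = (1**2 - 4*(3 + 1)**2) + 3707 = (1 - 4*4**2) + 3707 = (1 - 4*16) + 3707 = (1 - 64) + 3707 = -63 + 3707 = 3644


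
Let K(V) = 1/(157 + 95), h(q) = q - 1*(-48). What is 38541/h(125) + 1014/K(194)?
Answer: 44244885/173 ≈ 2.5575e+5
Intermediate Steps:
h(q) = 48 + q (h(q) = q + 48 = 48 + q)
K(V) = 1/252
38541/h(125) + 1014/K(194) = 38541/(48 + 125) + 1014/(1/252) = 38541/173 + 1014*252 = 38541*(1/173) + 255528 = 38541/173 + 255528 = 44244885/173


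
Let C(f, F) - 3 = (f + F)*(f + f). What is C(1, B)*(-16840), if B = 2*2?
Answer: -218920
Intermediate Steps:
B = 4
C(f, F) = 3 + 2*f*(F + f) (C(f, F) = 3 + (f + F)*(f + f) = 3 + (F + f)*(2*f) = 3 + 2*f*(F + f))
C(1, B)*(-16840) = (3 + 2*1**2 + 2*4*1)*(-16840) = (3 + 2*1 + 8)*(-16840) = (3 + 2 + 8)*(-16840) = 13*(-16840) = -218920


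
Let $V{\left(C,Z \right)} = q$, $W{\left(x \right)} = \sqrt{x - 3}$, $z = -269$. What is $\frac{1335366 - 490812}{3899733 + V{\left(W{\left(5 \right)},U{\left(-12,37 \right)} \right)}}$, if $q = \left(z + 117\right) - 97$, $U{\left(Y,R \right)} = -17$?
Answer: $\frac{140759}{649914} \approx 0.21658$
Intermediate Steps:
$q = -249$ ($q = \left(-269 + 117\right) - 97 = -152 - 97 = -249$)
$W{\left(x \right)} = \sqrt{-3 + x}$
$V{\left(C,Z \right)} = -249$
$\frac{1335366 - 490812}{3899733 + V{\left(W{\left(5 \right)},U{\left(-12,37 \right)} \right)}} = \frac{1335366 - 490812}{3899733 - 249} = \frac{844554}{3899484} = 844554 \cdot \frac{1}{3899484} = \frac{140759}{649914}$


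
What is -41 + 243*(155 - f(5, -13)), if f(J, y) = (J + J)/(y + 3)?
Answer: 37867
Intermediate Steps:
f(J, y) = 2*J/(3 + y) (f(J, y) = (2*J)/(3 + y) = 2*J/(3 + y))
-41 + 243*(155 - f(5, -13)) = -41 + 243*(155 - 2*5/(3 - 13)) = -41 + 243*(155 - 2*5/(-10)) = -41 + 243*(155 - 2*5*(-1)/10) = -41 + 243*(155 - 1*(-1)) = -41 + 243*(155 + 1) = -41 + 243*156 = -41 + 37908 = 37867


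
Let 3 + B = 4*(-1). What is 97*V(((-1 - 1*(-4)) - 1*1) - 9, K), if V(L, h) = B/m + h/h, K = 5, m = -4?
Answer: 1067/4 ≈ 266.75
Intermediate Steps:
B = -7 (B = -3 + 4*(-1) = -3 - 4 = -7)
V(L, h) = 11/4 (V(L, h) = -7/(-4) + h/h = -7*(-¼) + 1 = 7/4 + 1 = 11/4)
97*V(((-1 - 1*(-4)) - 1*1) - 9, K) = 97*(11/4) = 1067/4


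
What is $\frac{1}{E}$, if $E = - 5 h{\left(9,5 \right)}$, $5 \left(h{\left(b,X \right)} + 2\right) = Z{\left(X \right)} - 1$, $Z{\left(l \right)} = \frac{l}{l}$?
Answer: $\frac{1}{10} \approx 0.1$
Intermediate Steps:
$Z{\left(l \right)} = 1$
$h{\left(b,X \right)} = -2$ ($h{\left(b,X \right)} = -2 + \frac{1 - 1}{5} = -2 + \frac{1}{5} \cdot 0 = -2 + 0 = -2$)
$E = 10$ ($E = \left(-5\right) \left(-2\right) = 10$)
$\frac{1}{E} = \frac{1}{10}$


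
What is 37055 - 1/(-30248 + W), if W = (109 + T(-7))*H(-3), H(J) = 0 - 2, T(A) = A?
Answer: 1128398861/30452 ≈ 37055.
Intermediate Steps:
H(J) = -2
W = -204 (W = (109 - 7)*(-2) = 102*(-2) = -204)
37055 - 1/(-30248 + W) = 37055 - 1/(-30248 - 204) = 37055 - 1/(-30452) = 37055 - 1*(-1/30452) = 37055 + 1/30452 = 1128398861/30452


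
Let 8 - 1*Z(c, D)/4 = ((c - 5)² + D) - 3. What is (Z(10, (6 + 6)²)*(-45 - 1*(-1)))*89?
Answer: 2474912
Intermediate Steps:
Z(c, D) = 44 - 4*D - 4*(-5 + c)² (Z(c, D) = 32 - 4*(((c - 5)² + D) - 3) = 32 - 4*(((-5 + c)² + D) - 3) = 32 - 4*((D + (-5 + c)²) - 3) = 32 - 4*(-3 + D + (-5 + c)²) = 32 + (12 - 4*D - 4*(-5 + c)²) = 44 - 4*D - 4*(-5 + c)²)
(Z(10, (6 + 6)²)*(-45 - 1*(-1)))*89 = ((44 - 4*(6 + 6)² - 4*(-5 + 10)²)*(-45 - 1*(-1)))*89 = ((44 - 4*12² - 4*5²)*(-45 + 1))*89 = ((44 - 4*144 - 4*25)*(-44))*89 = ((44 - 576 - 100)*(-44))*89 = -632*(-44)*89 = 27808*89 = 2474912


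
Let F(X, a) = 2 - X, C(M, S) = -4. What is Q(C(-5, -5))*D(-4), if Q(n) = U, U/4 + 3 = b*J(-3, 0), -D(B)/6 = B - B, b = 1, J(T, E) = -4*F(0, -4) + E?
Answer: 0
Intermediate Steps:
J(T, E) = -8 + E (J(T, E) = -4*(2 - 1*0) + E = -4*(2 + 0) + E = -4*2 + E = -8 + E)
D(B) = 0 (D(B) = -6*(B - B) = -6*0 = 0)
U = -44 (U = -12 + 4*(1*(-8 + 0)) = -12 + 4*(1*(-8)) = -12 + 4*(-8) = -12 - 32 = -44)
Q(n) = -44
Q(C(-5, -5))*D(-4) = -44*0 = 0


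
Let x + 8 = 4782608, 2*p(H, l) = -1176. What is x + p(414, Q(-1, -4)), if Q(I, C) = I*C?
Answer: 4782012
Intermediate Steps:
Q(I, C) = C*I
p(H, l) = -588 (p(H, l) = (1/2)*(-1176) = -588)
x = 4782600 (x = -8 + 4782608 = 4782600)
x + p(414, Q(-1, -4)) = 4782600 - 588 = 4782012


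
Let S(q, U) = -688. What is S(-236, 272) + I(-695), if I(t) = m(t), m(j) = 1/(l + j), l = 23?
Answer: -462337/672 ≈ -688.00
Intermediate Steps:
m(j) = 1/(23 + j)
I(t) = 1/(23 + t)
S(-236, 272) + I(-695) = -688 + 1/(23 - 695) = -688 + 1/(-672) = -688 - 1/672 = -462337/672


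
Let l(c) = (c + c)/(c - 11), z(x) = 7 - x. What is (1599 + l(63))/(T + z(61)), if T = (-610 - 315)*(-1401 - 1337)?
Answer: 41637/65847496 ≈ 0.00063233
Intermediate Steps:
l(c) = 2*c/(-11 + c) (l(c) = (2*c)/(-11 + c) = 2*c/(-11 + c))
T = 2532650 (T = -925*(-2738) = 2532650)
(1599 + l(63))/(T + z(61)) = (1599 + 2*63/(-11 + 63))/(2532650 + (7 - 1*61)) = (1599 + 2*63/52)/(2532650 + (7 - 61)) = (1599 + 2*63*(1/52))/(2532650 - 54) = (1599 + 63/26)/2532596 = (41637/26)*(1/2532596) = 41637/65847496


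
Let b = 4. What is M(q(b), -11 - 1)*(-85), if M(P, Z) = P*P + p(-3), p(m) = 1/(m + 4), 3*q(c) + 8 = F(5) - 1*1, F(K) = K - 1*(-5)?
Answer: -850/9 ≈ -94.444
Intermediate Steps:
F(K) = 5 + K (F(K) = K + 5 = 5 + K)
q(c) = ⅓ (q(c) = -8/3 + ((5 + 5) - 1*1)/3 = -8/3 + (10 - 1)/3 = -8/3 + (⅓)*9 = -8/3 + 3 = ⅓)
p(m) = 1/(4 + m)
M(P, Z) = 1 + P² (M(P, Z) = P*P + 1/(4 - 3) = P² + 1/1 = P² + 1 = 1 + P²)
M(q(b), -11 - 1)*(-85) = (1 + (⅓)²)*(-85) = (1 + ⅑)*(-85) = (10/9)*(-85) = -850/9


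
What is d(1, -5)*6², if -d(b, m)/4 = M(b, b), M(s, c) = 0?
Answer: 0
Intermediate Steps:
d(b, m) = 0 (d(b, m) = -4*0 = 0)
d(1, -5)*6² = 0*6² = 0*36 = 0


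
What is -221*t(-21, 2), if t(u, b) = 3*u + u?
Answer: 18564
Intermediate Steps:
t(u, b) = 4*u
-221*t(-21, 2) = -884*(-21) = -221*(-84) = 18564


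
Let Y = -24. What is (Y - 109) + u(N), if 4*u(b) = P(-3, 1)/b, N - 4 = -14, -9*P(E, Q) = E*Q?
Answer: -15961/120 ≈ -133.01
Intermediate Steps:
P(E, Q) = -E*Q/9
N = -10 (N = 4 - 14 = -10)
u(b) = 1/(12*b) (u(b) = ((-1/9*(-3)*1)/b)/4 = (1/(3*b))/4 = 1/(12*b))
(Y - 109) + u(N) = (-24 - 109) + (1/12)/(-10) = -133 + (1/12)*(-1/10) = -133 - 1/120 = -15961/120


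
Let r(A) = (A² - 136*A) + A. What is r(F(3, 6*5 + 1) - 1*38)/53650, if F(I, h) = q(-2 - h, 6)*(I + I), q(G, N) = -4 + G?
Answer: 2054/1073 ≈ 1.9143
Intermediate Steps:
F(I, h) = 2*I*(-6 - h) (F(I, h) = (-4 + (-2 - h))*(I + I) = (-6 - h)*(2*I) = 2*I*(-6 - h))
r(A) = A² - 135*A
r(F(3, 6*5 + 1) - 1*38)/53650 = ((-2*3*(6 + (6*5 + 1)) - 1*38)*(-135 + (-2*3*(6 + (6*5 + 1)) - 1*38)))/53650 = ((-2*3*(6 + (30 + 1)) - 38)*(-135 + (-2*3*(6 + (30 + 1)) - 38)))*(1/53650) = ((-2*3*(6 + 31) - 38)*(-135 + (-2*3*(6 + 31) - 38)))*(1/53650) = ((-2*3*37 - 38)*(-135 + (-2*3*37 - 38)))*(1/53650) = ((-222 - 38)*(-135 + (-222 - 38)))*(1/53650) = -260*(-135 - 260)*(1/53650) = -260*(-395)*(1/53650) = 102700*(1/53650) = 2054/1073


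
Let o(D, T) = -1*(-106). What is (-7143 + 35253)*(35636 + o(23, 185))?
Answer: 1004707620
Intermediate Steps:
o(D, T) = 106
(-7143 + 35253)*(35636 + o(23, 185)) = (-7143 + 35253)*(35636 + 106) = 28110*35742 = 1004707620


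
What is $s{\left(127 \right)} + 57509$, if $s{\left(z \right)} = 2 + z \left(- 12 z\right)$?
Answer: $-136037$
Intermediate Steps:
$s{\left(z \right)} = 2 - 12 z^{2}$
$s{\left(127 \right)} + 57509 = \left(2 - 12 \cdot 127^{2}\right) + 57509 = \left(2 - 193548\right) + 57509 = -193546 + 57509 = -136037$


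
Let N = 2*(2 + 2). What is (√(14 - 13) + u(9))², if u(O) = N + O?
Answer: 324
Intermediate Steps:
N = 8 (N = 2*4 = 8)
u(O) = 8 + O
(√(14 - 13) + u(9))² = (√(14 - 13) + (8 + 9))² = (√1 + 17)² = (1 + 17)² = 18² = 324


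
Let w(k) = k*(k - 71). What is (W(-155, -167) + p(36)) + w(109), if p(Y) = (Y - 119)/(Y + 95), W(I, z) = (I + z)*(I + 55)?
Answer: 4760719/131 ≈ 36341.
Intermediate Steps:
W(I, z) = (55 + I)*(I + z) (W(I, z) = (I + z)*(55 + I) = (55 + I)*(I + z))
p(Y) = (-119 + Y)/(95 + Y)
w(k) = k*(-71 + k)
(W(-155, -167) + p(36)) + w(109) = (((-155)**2 + 55*(-155) + 55*(-167) - 155*(-167)) + (-119 + 36)/(95 + 36)) + 109*(-71 + 109) = ((24025 - 8525 - 9185 + 25885) - 83/131) + 109*38 = (32200 + (1/131)*(-83)) + 4142 = (32200 - 83/131) + 4142 = 4218117/131 + 4142 = 4760719/131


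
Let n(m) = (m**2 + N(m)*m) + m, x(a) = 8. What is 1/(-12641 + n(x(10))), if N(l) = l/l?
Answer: -1/12561 ≈ -7.9612e-5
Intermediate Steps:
N(l) = 1
n(m) = m**2 + 2*m (n(m) = (m**2 + 1*m) + m = (m**2 + m) + m = (m + m**2) + m = m**2 + 2*m)
1/(-12641 + n(x(10))) = 1/(-12641 + 8*(2 + 8)) = 1/(-12641 + 8*10) = 1/(-12641 + 80) = 1/(-12561) = -1/12561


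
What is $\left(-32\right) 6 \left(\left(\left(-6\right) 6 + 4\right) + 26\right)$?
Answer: $1152$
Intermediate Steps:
$\left(-32\right) 6 \left(\left(\left(-6\right) 6 + 4\right) + 26\right) = - 192 \left(\left(-36 + 4\right) + 26\right) = - 192 \left(-32 + 26\right) = \left(-192\right) \left(-6\right) = 1152$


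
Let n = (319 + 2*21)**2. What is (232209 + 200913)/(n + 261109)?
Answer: 216561/195715 ≈ 1.1065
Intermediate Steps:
n = 130321 (n = (319 + 42)**2 = 361**2 = 130321)
(232209 + 200913)/(n + 261109) = (232209 + 200913)/(130321 + 261109) = 433122/391430 = 433122*(1/391430) = 216561/195715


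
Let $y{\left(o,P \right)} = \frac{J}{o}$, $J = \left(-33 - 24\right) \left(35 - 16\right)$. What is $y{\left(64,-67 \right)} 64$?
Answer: $-1083$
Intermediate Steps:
$J = -1083$ ($J = \left(-57\right) 19 = -1083$)
$y{\left(o,P \right)} = - \frac{1083}{o}$
$y{\left(64,-67 \right)} 64 = - \frac{1083}{64} \cdot 64 = \left(-1083\right) \frac{1}{64} \cdot 64 = \left(- \frac{1083}{64}\right) 64 = -1083$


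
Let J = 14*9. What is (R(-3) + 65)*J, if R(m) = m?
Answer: 7812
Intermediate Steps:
J = 126
(R(-3) + 65)*J = (-3 + 65)*126 = 62*126 = 7812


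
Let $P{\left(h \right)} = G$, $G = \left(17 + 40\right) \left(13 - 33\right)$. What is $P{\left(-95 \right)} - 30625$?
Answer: $-31765$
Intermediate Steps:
$G = -1140$ ($G = 57 \left(-20\right) = -1140$)
$P{\left(h \right)} = -1140$
$P{\left(-95 \right)} - 30625 = -1140 - 30625 = -31765$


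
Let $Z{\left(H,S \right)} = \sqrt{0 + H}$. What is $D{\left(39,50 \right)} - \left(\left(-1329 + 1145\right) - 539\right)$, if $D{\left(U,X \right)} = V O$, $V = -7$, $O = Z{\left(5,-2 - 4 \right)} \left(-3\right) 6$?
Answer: $723 + 126 \sqrt{5} \approx 1004.7$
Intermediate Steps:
$Z{\left(H,S \right)} = \sqrt{H}$
$O = - 18 \sqrt{5}$ ($O = \sqrt{5} \left(-3\right) 6 = - 3 \sqrt{5} \cdot 6 = - 18 \sqrt{5} \approx -40.249$)
$D{\left(U,X \right)} = 126 \sqrt{5}$ ($D{\left(U,X \right)} = - 7 \left(- 18 \sqrt{5}\right) = 126 \sqrt{5}$)
$D{\left(39,50 \right)} - \left(\left(-1329 + 1145\right) - 539\right) = 126 \sqrt{5} - \left(\left(-1329 + 1145\right) - 539\right) = 126 \sqrt{5} - \left(-184 - 539\right) = 126 \sqrt{5} - -723 = 126 \sqrt{5} + 723 = 723 + 126 \sqrt{5}$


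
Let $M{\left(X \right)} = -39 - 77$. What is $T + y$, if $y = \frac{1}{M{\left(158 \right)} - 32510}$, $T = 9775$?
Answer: $\frac{318919149}{32626} \approx 9775.0$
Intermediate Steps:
$M{\left(X \right)} = -116$
$y = - \frac{1}{32626}$ ($y = \frac{1}{-116 - 32510} = \frac{1}{-32626} = - \frac{1}{32626} \approx -3.065 \cdot 10^{-5}$)
$T + y = 9775 - \frac{1}{32626} = \frac{318919149}{32626}$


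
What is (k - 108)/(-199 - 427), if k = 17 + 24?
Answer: 67/626 ≈ 0.10703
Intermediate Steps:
k = 41
(k - 108)/(-199 - 427) = (41 - 108)/(-199 - 427) = -67/(-626) = -67*(-1/626) = 67/626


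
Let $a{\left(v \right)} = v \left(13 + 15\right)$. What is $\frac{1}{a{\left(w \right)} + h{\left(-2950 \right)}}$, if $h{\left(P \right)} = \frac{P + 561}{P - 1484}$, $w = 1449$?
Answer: $\frac{4434}{179898637} \approx 2.4647 \cdot 10^{-5}$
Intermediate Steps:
$h{\left(P \right)} = \frac{561 + P}{-1484 + P}$
$a{\left(v \right)} = 28 v$ ($a{\left(v \right)} = v 28 = 28 v$)
$\frac{1}{a{\left(w \right)} + h{\left(-2950 \right)}} = \frac{1}{28 \cdot 1449 + \frac{561 - 2950}{-1484 - 2950}} = \frac{1}{40572 + \frac{1}{-4434} \left(-2389\right)} = \frac{1}{40572 - - \frac{2389}{4434}} = \frac{1}{40572 + \frac{2389}{4434}} = \frac{1}{\frac{179898637}{4434}} = \frac{4434}{179898637}$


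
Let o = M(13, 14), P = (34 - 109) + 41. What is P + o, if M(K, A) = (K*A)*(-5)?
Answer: -944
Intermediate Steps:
M(K, A) = -5*A*K (M(K, A) = (A*K)*(-5) = -5*A*K)
P = -34 (P = -75 + 41 = -34)
o = -910 (o = -5*14*13 = -910)
P + o = -34 - 910 = -944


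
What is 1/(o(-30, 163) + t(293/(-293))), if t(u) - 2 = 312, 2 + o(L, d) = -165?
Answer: 1/147 ≈ 0.0068027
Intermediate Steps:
o(L, d) = -167 (o(L, d) = -2 - 165 = -167)
t(u) = 314 (t(u) = 2 + 312 = 314)
1/(o(-30, 163) + t(293/(-293))) = 1/(-167 + 314) = 1/147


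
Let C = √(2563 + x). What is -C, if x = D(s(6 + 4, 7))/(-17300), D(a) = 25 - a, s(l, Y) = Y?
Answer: -√7670799586/1730 ≈ -50.626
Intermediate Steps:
x = -9/8650 (x = (25 - 1*7)/(-17300) = (25 - 7)*(-1/17300) = 18*(-1/17300) = -9/8650 ≈ -0.0010405)
C = √7670799586/1730 (C = √(2563 - 9/8650) = √(22169941/8650) = √7670799586/1730 ≈ 50.626)
-C = -√7670799586/1730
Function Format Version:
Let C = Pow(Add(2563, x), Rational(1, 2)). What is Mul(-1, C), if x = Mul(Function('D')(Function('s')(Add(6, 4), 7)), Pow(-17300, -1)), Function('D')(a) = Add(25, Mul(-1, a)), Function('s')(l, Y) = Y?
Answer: Mul(Rational(-1, 1730), Pow(7670799586, Rational(1, 2))) ≈ -50.626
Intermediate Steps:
x = Rational(-9, 8650) (x = Mul(Add(25, Mul(-1, 7)), Pow(-17300, -1)) = Mul(Add(25, -7), Rational(-1, 17300)) = Mul(18, Rational(-1, 17300)) = Rational(-9, 8650) ≈ -0.0010405)
C = Mul(Rational(1, 1730), Pow(7670799586, Rational(1, 2))) (C = Pow(Add(2563, Rational(-9, 8650)), Rational(1, 2)) = Pow(Rational(22169941, 8650), Rational(1, 2)) = Mul(Rational(1, 1730), Pow(7670799586, Rational(1, 2))) ≈ 50.626)
Mul(-1, C) = Mul(-1, Mul(Rational(1, 1730), Pow(7670799586, Rational(1, 2)))) = Mul(Rational(-1, 1730), Pow(7670799586, Rational(1, 2)))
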